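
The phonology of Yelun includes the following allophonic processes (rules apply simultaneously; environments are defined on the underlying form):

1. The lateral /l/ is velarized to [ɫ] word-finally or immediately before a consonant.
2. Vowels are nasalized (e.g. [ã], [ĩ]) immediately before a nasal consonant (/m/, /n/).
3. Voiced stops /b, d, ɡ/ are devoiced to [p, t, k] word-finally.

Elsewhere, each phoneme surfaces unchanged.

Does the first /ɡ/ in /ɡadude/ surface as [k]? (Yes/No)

No

/ɡ/ (word-initial): rule 3 targets it, but not word-finally → unchanged [ɡ].
The actual realization is [ɡ], not [k].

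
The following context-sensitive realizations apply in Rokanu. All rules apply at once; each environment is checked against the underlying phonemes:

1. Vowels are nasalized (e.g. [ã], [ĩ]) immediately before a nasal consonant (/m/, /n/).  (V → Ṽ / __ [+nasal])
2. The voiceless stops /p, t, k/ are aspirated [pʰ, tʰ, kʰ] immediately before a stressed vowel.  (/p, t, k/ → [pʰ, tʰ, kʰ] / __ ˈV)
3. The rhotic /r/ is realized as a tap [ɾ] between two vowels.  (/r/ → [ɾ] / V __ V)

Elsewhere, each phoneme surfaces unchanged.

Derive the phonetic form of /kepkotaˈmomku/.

/k/ (word-initial): rule 2 targets it, but not immediately before a stressed vowel → unchanged [k].
/e/ — between /k/ and /p/; rule 1 does not apply here → [e].
/p/ (between /e/ and /k/) is in the target of rule 2 but the environment (immediately before a stressed vowel) is not met → [p].
/k/ (between /p/ and /o/): rule 2 targets it, but not immediately before a stressed vowel → unchanged [k].
/o/ (between /k/ and /t/) is in the target of rule 1 but the environment (before a nasal consonant) is not met → [o].
/t/ (between /o/ and /a/) is in the target of rule 2 but the environment (immediately before a stressed vowel) is not met → [t].
/a/ (between /t/ and /m/) occurs before a nasal consonant → [ã] by rule 1.
/o/ (between /m/ and /m/) occurs before a nasal consonant → [õ] by rule 1.
/k/ (between /m/ and /u/): rule 2 targets it, but not immediately before a stressed vowel → unchanged [k].
/u/ (word-final): rule 1 targets it, but not before a nasal consonant → unchanged [u].

[kepkotãˈmõmku]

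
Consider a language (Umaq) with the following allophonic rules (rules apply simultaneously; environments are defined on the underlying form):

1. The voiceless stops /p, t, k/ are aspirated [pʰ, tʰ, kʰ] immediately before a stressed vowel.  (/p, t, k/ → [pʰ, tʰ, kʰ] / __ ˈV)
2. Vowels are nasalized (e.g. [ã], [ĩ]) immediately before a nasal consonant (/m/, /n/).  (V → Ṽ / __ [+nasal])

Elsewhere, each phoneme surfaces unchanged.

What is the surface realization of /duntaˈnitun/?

/d/ (word-initial): no rule targets it → [d].
/u/ (between /d/ and /n/): before a nasal consonant, so rule 2 applies → [ũ].
/n/ (between /u/ and /t/): no rule targets it → [n].
/t/ — between /n/ and /a/; rule 1 does not apply here → [t].
/a/ — between /t/ and /n/, before a nasal consonant — surfaces as [ã] (rule 2).
/n/ (between /a/ and /i/): no rule targets it → [n].
/i/ (between /n/ and /t/) fails the environment for rule 2, so it stays [i].
/t/ (between /i/ and /u/): rule 1 targets it, but not immediately before a stressed vowel → unchanged [t].
/u/ — between /t/ and /n/, before a nasal consonant — surfaces as [ũ] (rule 2).
/n/ — not in any rule's target class → [n].

[dũntãˈnitũn]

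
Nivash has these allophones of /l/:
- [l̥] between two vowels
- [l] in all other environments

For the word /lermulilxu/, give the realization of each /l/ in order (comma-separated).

[l], [l̥], [l]

Occurrence 1 (position 1): no conditioning environment matches → elsewhere allophone [l].
Occurrence 2 (position 6): between two vowels → [l̥].
Occurrence 3 (position 8): no conditioning environment matches → elsewhere allophone [l].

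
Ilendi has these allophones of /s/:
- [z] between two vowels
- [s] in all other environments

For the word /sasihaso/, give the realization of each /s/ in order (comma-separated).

Occurrence 1 (position 1): no conditioning environment matches → elsewhere allophone [s].
Occurrence 2 (position 3): between two vowels → [z].
Occurrence 3 (position 7): between two vowels → [z].

[s], [z], [z]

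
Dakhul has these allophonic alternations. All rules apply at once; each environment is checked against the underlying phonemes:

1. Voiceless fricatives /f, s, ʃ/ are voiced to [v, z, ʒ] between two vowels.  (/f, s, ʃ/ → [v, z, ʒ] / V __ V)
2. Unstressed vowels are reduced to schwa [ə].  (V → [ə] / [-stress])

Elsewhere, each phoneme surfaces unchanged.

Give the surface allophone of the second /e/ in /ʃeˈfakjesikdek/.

[ə]

/e/ (between /j/ and /s/): in an unstressed syllable, so rule 2 applies → [ə].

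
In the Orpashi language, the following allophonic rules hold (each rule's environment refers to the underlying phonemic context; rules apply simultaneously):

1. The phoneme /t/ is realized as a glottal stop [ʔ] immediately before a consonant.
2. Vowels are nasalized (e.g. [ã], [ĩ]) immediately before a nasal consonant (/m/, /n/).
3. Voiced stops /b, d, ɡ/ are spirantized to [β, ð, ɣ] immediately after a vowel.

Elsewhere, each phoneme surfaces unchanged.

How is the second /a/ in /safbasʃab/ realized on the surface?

/a/ (between /b/ and /s/): rule 2 targets it, but not before a nasal consonant → unchanged [a].

[a]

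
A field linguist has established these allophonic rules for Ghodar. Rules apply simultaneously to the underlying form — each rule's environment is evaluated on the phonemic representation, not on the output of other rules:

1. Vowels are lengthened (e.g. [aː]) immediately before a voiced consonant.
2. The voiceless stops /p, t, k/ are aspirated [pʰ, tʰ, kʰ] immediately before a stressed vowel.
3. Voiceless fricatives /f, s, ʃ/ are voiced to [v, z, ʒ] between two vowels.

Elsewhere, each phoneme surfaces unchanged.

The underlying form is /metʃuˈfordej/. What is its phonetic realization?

[metʃuˈvoːrdeːj]

/m/ stays [m].
/e/ — between /m/ and /t/; rule 1 does not apply here → [e].
/t/ (between /e/ and /ʃ/) fails the environment for rule 2, so it stays [t].
/ʃ/ (between /t/ and /u/): rule 3 targets it, but not between two vowels → unchanged [ʃ].
/u/ — between /ʃ/ and /f/; rule 1 does not apply here → [u].
Rule 3 applies to /f/ (between /u/ and /o/: between two vowels) → [v].
/o/ meets the environment for rule 1 (before a voiced consonant) → [oː].
/r/ stays [r].
/d/ — not in any rule's target class → [d].
Rule 1 applies to /e/ (between /d/ and /j/: before a voiced consonant) → [eː].
/j/ — not in any rule's target class → [j].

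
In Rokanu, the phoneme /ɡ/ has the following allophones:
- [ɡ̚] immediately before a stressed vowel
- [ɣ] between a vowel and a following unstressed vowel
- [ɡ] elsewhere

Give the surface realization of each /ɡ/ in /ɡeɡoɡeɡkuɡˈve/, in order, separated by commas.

Occurrence 1 (position 1): no conditioning environment matches → elsewhere allophone [ɡ].
Occurrence 2 (position 3): between a vowel and a following unstressed vowel → [ɣ].
Occurrence 3 (position 5): between a vowel and a following unstressed vowel → [ɣ].
Occurrence 4 (position 7): no conditioning environment matches → elsewhere allophone [ɡ].
Occurrence 5 (position 10): no conditioning environment matches → elsewhere allophone [ɡ].

[ɡ], [ɣ], [ɣ], [ɡ], [ɡ]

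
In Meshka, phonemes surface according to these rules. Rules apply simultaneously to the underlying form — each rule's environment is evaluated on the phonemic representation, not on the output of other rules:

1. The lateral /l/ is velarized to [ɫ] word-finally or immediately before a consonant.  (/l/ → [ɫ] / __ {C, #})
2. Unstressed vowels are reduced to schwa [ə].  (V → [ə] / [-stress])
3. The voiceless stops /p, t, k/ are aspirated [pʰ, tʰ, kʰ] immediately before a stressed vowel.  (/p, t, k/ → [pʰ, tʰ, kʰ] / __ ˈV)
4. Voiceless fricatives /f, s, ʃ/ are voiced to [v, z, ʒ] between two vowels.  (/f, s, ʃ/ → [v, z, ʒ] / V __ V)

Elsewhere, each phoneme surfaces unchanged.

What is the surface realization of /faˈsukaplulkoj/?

/f/ (word-initial) is in the target of rule 4 but the environment (between two vowels) is not met → [f].
/a/ meets the environment for rule 2 (in an unstressed syllable) → [ə].
/s/ meets the environment for rule 4 (between two vowels) → [z].
/u/ (between /s/ and /k/) fails the environment for rule 2, so it stays [u].
/k/ (between /u/ and /a/) fails the environment for rule 3, so it stays [k].
/a/ meets the environment for rule 2 (in an unstressed syllable) → [ə].
/p/ (between /a/ and /l/) is in the target of rule 3 but the environment (immediately before a stressed vowel) is not met → [p].
/l/ (between /p/ and /u/) is in the target of rule 1 but the environment (word-finally or immediately before a consonant) is not met → [l].
/u/ (between /l/ and /l/) occurs in an unstressed syllable → [ə] by rule 2.
/l/ (between /u/ and /k/): word-finally or immediately before a consonant, so rule 1 applies → [ɫ].
/k/ — between /l/ and /o/; rule 3 does not apply here → [k].
/o/ (between /k/ and /j/): in an unstressed syllable, so rule 2 applies → [ə].
/j/ — not in any rule's target class → [j].

[fəˈzukəpləɫkəj]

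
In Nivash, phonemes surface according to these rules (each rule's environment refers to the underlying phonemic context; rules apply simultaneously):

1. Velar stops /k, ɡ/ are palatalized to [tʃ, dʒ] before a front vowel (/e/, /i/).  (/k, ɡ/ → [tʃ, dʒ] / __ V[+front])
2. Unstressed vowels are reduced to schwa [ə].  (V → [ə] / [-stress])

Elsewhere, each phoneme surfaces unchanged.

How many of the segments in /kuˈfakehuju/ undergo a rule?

Segments that undergo a rule: /u/ → [ə] (rule 2); /k/ → [tʃ] (rule 1); /e/ → [ə] (rule 2); /u/ → [ə] (rule 2); /u/ → [ə] (rule 2).
All other segments surface unchanged.

5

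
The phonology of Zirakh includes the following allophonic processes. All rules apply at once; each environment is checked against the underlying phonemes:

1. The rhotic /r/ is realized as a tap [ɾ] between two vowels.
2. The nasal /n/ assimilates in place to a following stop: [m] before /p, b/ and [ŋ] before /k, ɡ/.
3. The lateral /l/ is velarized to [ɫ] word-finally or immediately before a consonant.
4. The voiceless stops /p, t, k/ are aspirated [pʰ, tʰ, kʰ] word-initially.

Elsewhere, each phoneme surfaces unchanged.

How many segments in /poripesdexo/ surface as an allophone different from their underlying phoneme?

Segments that undergo a rule: /p/ → [pʰ] (rule 4); /r/ → [ɾ] (rule 1).
All other segments surface unchanged.

2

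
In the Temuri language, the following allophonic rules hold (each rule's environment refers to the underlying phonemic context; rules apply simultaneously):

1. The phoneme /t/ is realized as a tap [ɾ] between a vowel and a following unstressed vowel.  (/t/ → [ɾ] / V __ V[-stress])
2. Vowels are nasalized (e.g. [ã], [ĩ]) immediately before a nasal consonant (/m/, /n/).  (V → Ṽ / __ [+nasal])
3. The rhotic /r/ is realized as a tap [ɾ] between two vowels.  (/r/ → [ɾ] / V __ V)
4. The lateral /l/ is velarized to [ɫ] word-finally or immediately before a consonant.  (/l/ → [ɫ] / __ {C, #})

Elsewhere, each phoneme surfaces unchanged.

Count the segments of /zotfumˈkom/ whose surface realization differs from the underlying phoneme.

2

Segments that undergo a rule: /u/ → [ũ] (rule 2); /o/ → [õ] (rule 2).
All other segments surface unchanged.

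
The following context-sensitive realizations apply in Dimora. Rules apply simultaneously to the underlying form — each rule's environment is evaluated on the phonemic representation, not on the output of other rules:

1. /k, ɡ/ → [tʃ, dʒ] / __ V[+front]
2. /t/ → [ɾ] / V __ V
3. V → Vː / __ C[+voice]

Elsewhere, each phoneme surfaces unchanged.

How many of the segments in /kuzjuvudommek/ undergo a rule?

Segments that undergo a rule: /u/ → [uː] (rule 3); /u/ → [uː] (rule 3); /u/ → [uː] (rule 3); /o/ → [oː] (rule 3).
All other segments surface unchanged.

4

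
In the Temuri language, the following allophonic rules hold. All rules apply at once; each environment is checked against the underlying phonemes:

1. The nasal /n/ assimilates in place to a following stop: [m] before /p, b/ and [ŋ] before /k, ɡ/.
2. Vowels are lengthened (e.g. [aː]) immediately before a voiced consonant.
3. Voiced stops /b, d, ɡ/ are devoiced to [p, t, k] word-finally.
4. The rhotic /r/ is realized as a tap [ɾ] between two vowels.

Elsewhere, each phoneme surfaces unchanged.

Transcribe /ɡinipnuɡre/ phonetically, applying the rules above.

[ɡiːnipnuːɡre]

/ɡ/ (word-initial) fails the environment for rule 3, so it stays [ɡ].
Rule 2 applies to /i/ (between /ɡ/ and /n/: before a voiced consonant) → [iː].
/n/ (between /i/ and /i/) fails the environment for rule 1, so it stays [n].
/i/ (between /n/ and /p/) is in the target of rule 2 but the environment (before a voiced consonant) is not met → [i].
/p/ (between /i/ and /n/) is unaffected → [p].
/n/ — between /p/ and /u/; rule 1 does not apply here → [n].
/u/ — between /n/ and /ɡ/, before a voiced consonant — surfaces as [uː] (rule 2).
/ɡ/ (between /u/ and /r/): rule 3 targets it, but not word-finally → unchanged [ɡ].
/r/ (between /ɡ/ and /e/) is in the target of rule 4 but the environment (between two vowels) is not met → [r].
/e/ (word-final) is in the target of rule 2 but the environment (before a voiced consonant) is not met → [e].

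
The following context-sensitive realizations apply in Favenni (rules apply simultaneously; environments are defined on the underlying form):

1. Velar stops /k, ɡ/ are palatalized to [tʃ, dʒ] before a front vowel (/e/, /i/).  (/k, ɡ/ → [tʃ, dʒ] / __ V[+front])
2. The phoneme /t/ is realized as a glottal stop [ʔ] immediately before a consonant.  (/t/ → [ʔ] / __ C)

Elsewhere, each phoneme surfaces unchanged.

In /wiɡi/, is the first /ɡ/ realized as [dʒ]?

/ɡ/ — between /i/ and /i/, before a front vowel — surfaces as [dʒ] (rule 1).
The actual realization is [dʒ], which matches [dʒ].

Yes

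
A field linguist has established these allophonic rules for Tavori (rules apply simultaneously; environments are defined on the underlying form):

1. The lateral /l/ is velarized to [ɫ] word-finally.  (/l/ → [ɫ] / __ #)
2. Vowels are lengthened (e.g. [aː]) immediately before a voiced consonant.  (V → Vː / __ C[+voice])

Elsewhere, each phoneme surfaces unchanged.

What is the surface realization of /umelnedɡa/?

[uːmeːlneːdɡa]

/u/ (word-initial) occurs before a voiced consonant → [uː] by rule 2.
/m/ (between /u/ and /e/) is unaffected → [m].
/e/ meets the environment for rule 2 (before a voiced consonant) → [eː].
/l/ — between /e/ and /n/; rule 1 does not apply here → [l].
/n/ stays [n].
/e/ (between /n/ and /d/): before a voiced consonant, so rule 2 applies → [eː].
/d/ (between /e/ and /ɡ/) is unaffected → [d].
/ɡ/ stays [ɡ].
/a/ — word-final; rule 2 does not apply here → [a].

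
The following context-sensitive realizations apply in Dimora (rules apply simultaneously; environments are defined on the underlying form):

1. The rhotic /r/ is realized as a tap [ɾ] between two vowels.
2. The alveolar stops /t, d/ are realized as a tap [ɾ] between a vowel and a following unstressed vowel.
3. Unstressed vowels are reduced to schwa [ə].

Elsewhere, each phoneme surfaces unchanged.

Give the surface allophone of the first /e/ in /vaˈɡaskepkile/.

/e/ (between /k/ and /p/) occurs in an unstressed syllable → [ə] by rule 3.

[ə]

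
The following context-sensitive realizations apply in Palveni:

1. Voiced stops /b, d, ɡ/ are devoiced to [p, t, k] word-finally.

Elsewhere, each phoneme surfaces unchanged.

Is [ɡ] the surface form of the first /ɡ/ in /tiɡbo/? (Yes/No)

/ɡ/ (between /i/ and /b/): rule 1 targets it, but not word-finally → unchanged [ɡ].
The actual realization is [ɡ], which matches [ɡ].

Yes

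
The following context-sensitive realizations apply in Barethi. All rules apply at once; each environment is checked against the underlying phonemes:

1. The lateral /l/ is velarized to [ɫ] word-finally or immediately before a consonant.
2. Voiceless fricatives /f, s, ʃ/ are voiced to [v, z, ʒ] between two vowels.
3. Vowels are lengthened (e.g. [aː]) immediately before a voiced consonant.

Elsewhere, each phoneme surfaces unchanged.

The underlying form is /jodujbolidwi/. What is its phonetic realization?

[joːduːjboːliːdwi]

/o/ — between /j/ and /d/, before a voiced consonant — surfaces as [oː] (rule 3).
/u/ (between /d/ and /j/) occurs before a voiced consonant → [uː] by rule 3.
Rule 3 applies to /o/ (between /b/ and /l/: before a voiced consonant) → [oː].
/l/ (between /o/ and /i/) is in the target of rule 1 but the environment (word-finally or immediately before a consonant) is not met → [l].
Rule 3 applies to /i/ (between /l/ and /d/: before a voiced consonant) → [iː].
/i/ (word-final) is in the target of rule 3 but the environment (before a voiced consonant) is not met → [i].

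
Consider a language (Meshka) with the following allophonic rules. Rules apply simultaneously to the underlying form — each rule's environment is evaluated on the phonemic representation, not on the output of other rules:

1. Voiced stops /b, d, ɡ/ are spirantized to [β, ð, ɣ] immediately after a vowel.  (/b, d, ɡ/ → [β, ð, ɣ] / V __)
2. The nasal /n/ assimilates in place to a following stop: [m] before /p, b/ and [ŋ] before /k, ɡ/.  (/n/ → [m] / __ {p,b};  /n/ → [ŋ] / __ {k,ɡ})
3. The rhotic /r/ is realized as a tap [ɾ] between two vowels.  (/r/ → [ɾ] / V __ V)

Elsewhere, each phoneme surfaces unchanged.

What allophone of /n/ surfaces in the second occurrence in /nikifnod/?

[n]

/n/ (between /f/ and /o/) fails the environment for rule 2, so it stays [n].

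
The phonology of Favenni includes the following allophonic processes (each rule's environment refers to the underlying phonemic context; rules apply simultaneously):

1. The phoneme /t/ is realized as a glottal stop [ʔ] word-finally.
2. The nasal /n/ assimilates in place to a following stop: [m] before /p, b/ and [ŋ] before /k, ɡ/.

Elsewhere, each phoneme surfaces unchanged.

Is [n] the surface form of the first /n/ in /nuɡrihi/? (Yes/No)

Yes

/n/ (word-initial) is in the target of rule 2 but the environment (before a labial or velar stop) is not met → [n].
The actual realization is [n], which matches [n].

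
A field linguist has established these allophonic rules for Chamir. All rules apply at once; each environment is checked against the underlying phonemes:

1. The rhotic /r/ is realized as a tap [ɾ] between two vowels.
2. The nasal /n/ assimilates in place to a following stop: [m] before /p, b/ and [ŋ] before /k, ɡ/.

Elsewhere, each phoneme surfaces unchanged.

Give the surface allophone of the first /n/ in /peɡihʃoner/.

[n]

/n/ (between /o/ and /e/) fails the environment for rule 2, so it stays [n].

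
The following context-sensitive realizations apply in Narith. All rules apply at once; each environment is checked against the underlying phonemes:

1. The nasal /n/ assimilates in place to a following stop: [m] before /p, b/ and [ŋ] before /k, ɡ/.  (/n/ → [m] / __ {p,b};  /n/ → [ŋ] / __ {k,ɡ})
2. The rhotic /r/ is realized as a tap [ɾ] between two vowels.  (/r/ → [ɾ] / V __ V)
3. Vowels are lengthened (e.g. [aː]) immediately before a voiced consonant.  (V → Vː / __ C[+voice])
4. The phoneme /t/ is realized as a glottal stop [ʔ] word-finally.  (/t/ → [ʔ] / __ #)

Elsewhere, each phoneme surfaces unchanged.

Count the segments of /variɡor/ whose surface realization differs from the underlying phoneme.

Segments that undergo a rule: /a/ → [aː] (rule 3); /r/ → [ɾ] (rule 2); /i/ → [iː] (rule 3); /o/ → [oː] (rule 3).
All other segments surface unchanged.

4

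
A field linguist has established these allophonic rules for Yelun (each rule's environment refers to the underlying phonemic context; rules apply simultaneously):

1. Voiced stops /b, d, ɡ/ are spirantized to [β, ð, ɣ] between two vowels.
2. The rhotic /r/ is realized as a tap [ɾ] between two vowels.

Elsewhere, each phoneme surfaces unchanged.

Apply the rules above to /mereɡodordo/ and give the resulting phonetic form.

[meɾeɣoðordo]

/m/ — not in any rule's target class → [m].
/e/ stays [e].
/r/ meets the environment for rule 2 (between two vowels) → [ɾ].
/e/ stays [e].
Rule 1 applies to /ɡ/ (between /e/ and /o/: between two vowels) → [ɣ].
/o/ — not in any rule's target class → [o].
Rule 1 applies to /d/ (between /o/ and /o/: between two vowels) → [ð].
/o/ — not in any rule's target class → [o].
/r/ (between /o/ and /d/): rule 2 targets it, but not between two vowels → unchanged [r].
/d/ (between /r/ and /o/) fails the environment for rule 1, so it stays [d].
/o/ (word-final) is unaffected → [o].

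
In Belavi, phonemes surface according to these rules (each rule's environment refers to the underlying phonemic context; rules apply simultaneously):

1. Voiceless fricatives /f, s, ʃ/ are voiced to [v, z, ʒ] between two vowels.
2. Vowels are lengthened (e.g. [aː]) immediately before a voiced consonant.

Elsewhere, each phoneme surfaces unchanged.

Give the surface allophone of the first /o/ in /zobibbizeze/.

/o/ (between /z/ and /b/): before a voiced consonant, so rule 2 applies → [oː].

[oː]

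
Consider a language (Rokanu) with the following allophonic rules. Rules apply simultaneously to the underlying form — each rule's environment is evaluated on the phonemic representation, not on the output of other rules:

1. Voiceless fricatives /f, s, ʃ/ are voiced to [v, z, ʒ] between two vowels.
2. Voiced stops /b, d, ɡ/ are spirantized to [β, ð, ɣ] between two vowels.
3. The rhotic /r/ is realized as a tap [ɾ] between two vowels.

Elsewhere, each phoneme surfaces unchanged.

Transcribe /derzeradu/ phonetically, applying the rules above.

[derzeɾaðu]

/d/ (word-initial) fails the environment for rule 2, so it stays [d].
/e/ — not in any rule's target class → [e].
/r/ (between /e/ and /z/) is in the target of rule 3 but the environment (between two vowels) is not met → [r].
/z/ (between /r/ and /e/): no rule targets it → [z].
/e/ stays [e].
/r/ (between /e/ and /a/): between two vowels, so rule 3 applies → [ɾ].
/a/ (between /r/ and /d/): no rule targets it → [a].
/d/ meets the environment for rule 2 (between two vowels) → [ð].
/u/ (word-final): no rule targets it → [u].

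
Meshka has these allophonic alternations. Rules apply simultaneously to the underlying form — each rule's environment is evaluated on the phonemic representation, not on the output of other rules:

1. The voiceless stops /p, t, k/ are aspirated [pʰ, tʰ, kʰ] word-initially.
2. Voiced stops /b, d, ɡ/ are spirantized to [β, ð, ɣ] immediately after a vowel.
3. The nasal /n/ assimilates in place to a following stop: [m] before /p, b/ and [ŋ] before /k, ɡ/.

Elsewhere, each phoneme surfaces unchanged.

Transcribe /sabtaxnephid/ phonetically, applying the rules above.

[saβtaxnephið]

/s/ (word-initial): no rule targets it → [s].
/a/ — not in any rule's target class → [a].
/b/ — between /a/ and /t/, immediately after a vowel — surfaces as [β] (rule 2).
/t/ (between /b/ and /a/) fails the environment for rule 1, so it stays [t].
/a/ (between /t/ and /x/): no rule targets it → [a].
/x/ (between /a/ and /n/) is unaffected → [x].
/n/ (between /x/ and /e/) is in the target of rule 3 but the environment (before a labial or velar stop) is not met → [n].
/e/ — not in any rule's target class → [e].
/p/ (between /e/ and /h/) is in the target of rule 1 but the environment (word-initially) is not met → [p].
/h/ (between /p/ and /i/): no rule targets it → [h].
/i/ — not in any rule's target class → [i].
/d/ meets the environment for rule 2 (immediately after a vowel) → [ð].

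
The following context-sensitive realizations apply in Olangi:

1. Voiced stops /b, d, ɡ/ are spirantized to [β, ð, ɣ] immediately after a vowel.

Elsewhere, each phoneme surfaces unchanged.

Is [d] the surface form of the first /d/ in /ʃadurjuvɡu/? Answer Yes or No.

No

Rule 1 applies to /d/ (between /a/ and /u/: immediately after a vowel) → [ð].
The actual realization is [ð], not [d].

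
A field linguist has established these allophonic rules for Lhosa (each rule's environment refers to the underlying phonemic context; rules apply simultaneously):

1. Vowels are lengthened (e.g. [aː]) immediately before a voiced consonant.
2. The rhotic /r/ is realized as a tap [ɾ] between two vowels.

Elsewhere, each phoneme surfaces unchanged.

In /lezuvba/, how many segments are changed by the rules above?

2

Segments that undergo a rule: /e/ → [eː] (rule 1); /u/ → [uː] (rule 1).
All other segments surface unchanged.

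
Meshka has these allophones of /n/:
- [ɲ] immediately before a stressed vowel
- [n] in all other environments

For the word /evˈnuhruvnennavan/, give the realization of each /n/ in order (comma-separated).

Occurrence 1 (position 3): immediately before a stressed vowel → [ɲ].
Occurrence 2 (position 9): no conditioning environment matches → elsewhere allophone [n].
Occurrence 3 (position 11): no conditioning environment matches → elsewhere allophone [n].
Occurrence 4 (position 12): no conditioning environment matches → elsewhere allophone [n].
Occurrence 5 (position 16): no conditioning environment matches → elsewhere allophone [n].

[ɲ], [n], [n], [n], [n]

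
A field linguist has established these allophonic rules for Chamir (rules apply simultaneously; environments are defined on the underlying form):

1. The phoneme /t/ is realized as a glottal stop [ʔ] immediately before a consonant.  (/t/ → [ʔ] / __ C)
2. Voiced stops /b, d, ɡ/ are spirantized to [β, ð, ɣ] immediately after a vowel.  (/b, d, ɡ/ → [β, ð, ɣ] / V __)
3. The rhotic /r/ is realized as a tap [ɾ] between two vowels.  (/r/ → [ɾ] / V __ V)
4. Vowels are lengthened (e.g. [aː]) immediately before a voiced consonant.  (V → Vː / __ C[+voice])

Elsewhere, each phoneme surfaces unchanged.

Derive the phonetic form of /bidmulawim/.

[biːðmuːlaːwiːm]

/b/ (word-initial): rule 2 targets it, but not immediately after a vowel → unchanged [b].
/i/ (between /b/ and /d/): before a voiced consonant, so rule 4 applies → [iː].
/d/ (between /i/ and /m/): immediately after a vowel, so rule 2 applies → [ð].
/m/ (between /d/ and /u/) is unaffected → [m].
/u/ (between /m/ and /l/): before a voiced consonant, so rule 4 applies → [uː].
/l/ (between /u/ and /a/): no rule targets it → [l].
/a/ (between /l/ and /w/) occurs before a voiced consonant → [aː] by rule 4.
/w/ stays [w].
/i/ — between /w/ and /m/, before a voiced consonant — surfaces as [iː] (rule 4).
/m/ (word-final) is unaffected → [m].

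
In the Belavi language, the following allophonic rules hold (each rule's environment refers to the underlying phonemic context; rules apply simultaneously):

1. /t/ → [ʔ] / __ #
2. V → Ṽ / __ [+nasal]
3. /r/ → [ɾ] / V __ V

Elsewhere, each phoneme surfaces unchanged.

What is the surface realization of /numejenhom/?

/u/ meets the environment for rule 2 (before a nasal consonant) → [ũ].
/e/ (between /m/ and /j/): rule 2 targets it, but not before a nasal consonant → unchanged [e].
Rule 2 applies to /e/ (between /j/ and /n/: before a nasal consonant) → [ẽ].
Rule 2 applies to /o/ (between /h/ and /m/: before a nasal consonant) → [õ].

[nũmejẽnhõm]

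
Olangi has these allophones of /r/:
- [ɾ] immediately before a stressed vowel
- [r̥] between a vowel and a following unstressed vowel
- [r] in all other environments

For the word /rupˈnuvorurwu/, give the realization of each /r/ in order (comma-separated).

[r], [r̥], [r]

Occurrence 1 (position 1): no conditioning environment matches → elsewhere allophone [r].
Occurrence 2 (position 8): between a vowel and a following unstressed vowel → [r̥].
Occurrence 3 (position 10): no conditioning environment matches → elsewhere allophone [r].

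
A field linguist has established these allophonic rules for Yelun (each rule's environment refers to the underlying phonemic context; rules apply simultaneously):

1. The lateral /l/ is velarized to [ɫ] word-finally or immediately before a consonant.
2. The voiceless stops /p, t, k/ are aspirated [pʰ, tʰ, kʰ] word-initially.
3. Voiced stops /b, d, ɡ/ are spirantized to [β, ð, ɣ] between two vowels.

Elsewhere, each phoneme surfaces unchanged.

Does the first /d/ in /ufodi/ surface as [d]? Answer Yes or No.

No

/d/ (between /o/ and /i/) occurs between two vowels → [ð] by rule 3.
The actual realization is [ð], not [d].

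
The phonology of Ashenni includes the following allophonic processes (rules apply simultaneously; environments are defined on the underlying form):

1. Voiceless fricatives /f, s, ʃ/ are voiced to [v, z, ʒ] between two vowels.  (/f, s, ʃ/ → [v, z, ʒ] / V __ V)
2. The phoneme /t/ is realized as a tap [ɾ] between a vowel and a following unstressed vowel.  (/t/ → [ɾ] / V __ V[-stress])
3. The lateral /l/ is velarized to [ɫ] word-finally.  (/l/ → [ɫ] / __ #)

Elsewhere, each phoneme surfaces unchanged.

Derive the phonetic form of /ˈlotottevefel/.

/l/ — word-initial; rule 3 does not apply here → [l].
/o/ — not in any rule's target class → [o].
/t/ (between /o/ and /o/) occurs between a vowel and a following unstressed vowel → [ɾ] by rule 2.
/o/ (between /t/ and /t/): no rule targets it → [o].
/t/ (between /o/ and /t/) is in the target of rule 2 but the environment (between a vowel and a following unstressed vowel) is not met → [t].
/t/ — between /t/ and /e/; rule 2 does not apply here → [t].
/e/ (between /t/ and /v/) is unaffected → [e].
/v/ (between /e/ and /e/) is unaffected → [v].
/e/ — not in any rule's target class → [e].
Rule 1 applies to /f/ (between /e/ and /e/: between two vowels) → [v].
/e/ stays [e].
/l/ (word-final): word-finally, so rule 3 applies → [ɫ].

[ˈloɾotteveveɫ]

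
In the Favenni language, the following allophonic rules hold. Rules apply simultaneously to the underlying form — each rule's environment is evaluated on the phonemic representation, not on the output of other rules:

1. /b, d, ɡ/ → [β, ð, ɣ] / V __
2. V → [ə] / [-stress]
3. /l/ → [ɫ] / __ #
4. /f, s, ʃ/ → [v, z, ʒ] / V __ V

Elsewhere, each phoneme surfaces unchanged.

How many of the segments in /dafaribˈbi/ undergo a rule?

5

Segments that undergo a rule: /a/ → [ə] (rule 2); /f/ → [v] (rule 4); /a/ → [ə] (rule 2); /i/ → [ə] (rule 2); /b/ → [β] (rule 1).
All other segments surface unchanged.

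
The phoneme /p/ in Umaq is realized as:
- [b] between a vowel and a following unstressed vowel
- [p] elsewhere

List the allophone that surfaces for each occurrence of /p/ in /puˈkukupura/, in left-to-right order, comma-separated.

Occurrence 1 (position 1): no conditioning environment matches → elsewhere allophone [p].
Occurrence 2 (position 7): between a vowel and a following unstressed vowel → [b].

[p], [b]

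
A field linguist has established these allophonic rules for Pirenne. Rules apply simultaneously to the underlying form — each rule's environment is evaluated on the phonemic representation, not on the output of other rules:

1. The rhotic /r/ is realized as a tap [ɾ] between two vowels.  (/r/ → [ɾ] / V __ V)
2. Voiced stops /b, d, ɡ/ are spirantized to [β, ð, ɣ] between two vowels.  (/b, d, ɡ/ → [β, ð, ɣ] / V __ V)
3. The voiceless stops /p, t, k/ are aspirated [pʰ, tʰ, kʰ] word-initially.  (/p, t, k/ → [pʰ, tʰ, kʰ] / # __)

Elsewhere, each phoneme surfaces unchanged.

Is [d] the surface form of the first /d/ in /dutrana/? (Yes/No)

Yes

/d/ (word-initial) is in the target of rule 2 but the environment (between two vowels) is not met → [d].
The actual realization is [d], which matches [d].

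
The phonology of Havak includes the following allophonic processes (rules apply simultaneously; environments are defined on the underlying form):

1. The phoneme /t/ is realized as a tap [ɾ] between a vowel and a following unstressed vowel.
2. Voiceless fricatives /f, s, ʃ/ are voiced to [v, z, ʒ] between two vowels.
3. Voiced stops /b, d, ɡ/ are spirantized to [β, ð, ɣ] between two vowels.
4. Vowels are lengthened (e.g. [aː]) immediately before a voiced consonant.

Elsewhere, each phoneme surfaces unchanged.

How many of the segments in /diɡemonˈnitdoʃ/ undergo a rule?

4

Segments that undergo a rule: /i/ → [iː] (rule 4); /ɡ/ → [ɣ] (rule 3); /e/ → [eː] (rule 4); /o/ → [oː] (rule 4).
All other segments surface unchanged.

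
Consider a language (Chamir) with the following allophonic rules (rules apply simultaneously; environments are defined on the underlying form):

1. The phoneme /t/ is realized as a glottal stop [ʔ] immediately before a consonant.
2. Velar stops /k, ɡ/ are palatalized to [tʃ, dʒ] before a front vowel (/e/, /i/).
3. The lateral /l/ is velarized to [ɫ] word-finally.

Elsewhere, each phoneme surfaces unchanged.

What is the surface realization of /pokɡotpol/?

/k/ (between /o/ and /ɡ/) fails the environment for rule 2, so it stays [k].
/ɡ/ (between /k/ and /o/) is in the target of rule 2 but the environment (before a front vowel) is not met → [ɡ].
Rule 1 applies to /t/ (between /o/ and /p/: immediately before a consonant) → [ʔ].
/l/ meets the environment for rule 3 (word-finally) → [ɫ].

[pokɡoʔpoɫ]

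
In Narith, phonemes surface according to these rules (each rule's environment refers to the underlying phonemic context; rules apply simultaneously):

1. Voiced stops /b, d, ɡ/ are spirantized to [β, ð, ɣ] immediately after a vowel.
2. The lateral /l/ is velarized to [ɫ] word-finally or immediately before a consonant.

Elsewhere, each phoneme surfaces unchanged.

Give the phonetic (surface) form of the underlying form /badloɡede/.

/b/ (word-initial) fails the environment for rule 1, so it stays [b].
/a/ stays [a].
Rule 1 applies to /d/ (between /a/ and /l/: immediately after a vowel) → [ð].
/l/ (between /d/ and /o/) fails the environment for rule 2, so it stays [l].
/o/ stays [o].
/ɡ/ — between /o/ and /e/, immediately after a vowel — surfaces as [ɣ] (rule 1).
/e/ stays [e].
/d/ (between /e/ and /e/) occurs immediately after a vowel → [ð] by rule 1.
/e/ stays [e].

[baðloɣeðe]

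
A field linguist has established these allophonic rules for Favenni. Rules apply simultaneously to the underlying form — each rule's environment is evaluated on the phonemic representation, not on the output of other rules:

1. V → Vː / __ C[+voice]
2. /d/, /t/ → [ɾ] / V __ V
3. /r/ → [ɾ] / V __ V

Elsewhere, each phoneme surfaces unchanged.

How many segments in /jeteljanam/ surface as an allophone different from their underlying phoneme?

4

Segments that undergo a rule: /t/ → [ɾ] (rule 2); /e/ → [eː] (rule 1); /a/ → [aː] (rule 1); /a/ → [aː] (rule 1).
All other segments surface unchanged.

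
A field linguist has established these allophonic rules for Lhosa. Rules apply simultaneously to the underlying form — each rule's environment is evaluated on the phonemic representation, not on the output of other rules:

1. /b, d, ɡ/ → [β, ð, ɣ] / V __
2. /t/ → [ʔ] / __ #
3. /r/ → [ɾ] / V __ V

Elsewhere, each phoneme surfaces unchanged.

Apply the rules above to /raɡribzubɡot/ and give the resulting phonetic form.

[raɣriβzuβɡoʔ]

/r/ (word-initial): rule 3 targets it, but not between two vowels → unchanged [r].
/a/ (between /r/ and /ɡ/): no rule targets it → [a].
/ɡ/ (between /a/ and /r/) occurs immediately after a vowel → [ɣ] by rule 1.
/r/ — between /ɡ/ and /i/; rule 3 does not apply here → [r].
/i/ — not in any rule's target class → [i].
/b/ (between /i/ and /z/): immediately after a vowel, so rule 1 applies → [β].
/z/ — not in any rule's target class → [z].
/u/ (between /z/ and /b/) is unaffected → [u].
/b/ meets the environment for rule 1 (immediately after a vowel) → [β].
/ɡ/ (between /b/ and /o/) fails the environment for rule 1, so it stays [ɡ].
/o/ stays [o].
Rule 2 applies to /t/ (word-final: word-finally) → [ʔ].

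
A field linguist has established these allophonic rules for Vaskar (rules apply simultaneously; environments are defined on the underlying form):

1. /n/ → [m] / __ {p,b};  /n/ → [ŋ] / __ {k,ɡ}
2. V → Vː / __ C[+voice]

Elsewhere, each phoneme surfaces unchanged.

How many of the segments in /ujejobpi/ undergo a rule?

3

Segments that undergo a rule: /u/ → [uː] (rule 2); /e/ → [eː] (rule 2); /o/ → [oː] (rule 2).
All other segments surface unchanged.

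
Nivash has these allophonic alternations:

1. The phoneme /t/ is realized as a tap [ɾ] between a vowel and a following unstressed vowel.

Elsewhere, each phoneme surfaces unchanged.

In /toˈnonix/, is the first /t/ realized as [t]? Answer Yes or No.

/t/ — word-initial; rule 1 does not apply here → [t].
The actual realization is [t], which matches [t].

Yes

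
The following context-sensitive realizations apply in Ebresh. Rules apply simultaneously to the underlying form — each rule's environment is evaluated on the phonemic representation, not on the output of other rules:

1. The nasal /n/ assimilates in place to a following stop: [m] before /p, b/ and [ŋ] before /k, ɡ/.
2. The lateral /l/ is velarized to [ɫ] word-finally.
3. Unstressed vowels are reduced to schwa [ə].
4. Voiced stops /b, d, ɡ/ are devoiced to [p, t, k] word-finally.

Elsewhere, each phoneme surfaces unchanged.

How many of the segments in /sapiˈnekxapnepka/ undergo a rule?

5

Segments that undergo a rule: /a/ → [ə] (rule 3); /i/ → [ə] (rule 3); /a/ → [ə] (rule 3); /e/ → [ə] (rule 3); /a/ → [ə] (rule 3).
All other segments surface unchanged.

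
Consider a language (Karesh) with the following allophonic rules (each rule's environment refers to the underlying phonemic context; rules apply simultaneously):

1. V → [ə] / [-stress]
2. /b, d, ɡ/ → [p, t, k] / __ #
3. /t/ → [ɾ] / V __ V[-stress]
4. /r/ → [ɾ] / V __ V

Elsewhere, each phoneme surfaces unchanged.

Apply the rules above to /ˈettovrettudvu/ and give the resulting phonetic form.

[ˈettəvrəttədvə]

/e/ — word-initial; rule 1 does not apply here → [e].
/t/ (between /e/ and /t/): rule 3 targets it, but not between a vowel and a following unstressed vowel → unchanged [t].
/t/ (between /t/ and /o/) fails the environment for rule 3, so it stays [t].
/o/ (between /t/ and /v/): in an unstressed syllable, so rule 1 applies → [ə].
/v/ — not in any rule's target class → [v].
/r/ — between /v/ and /e/; rule 4 does not apply here → [r].
/e/ (between /r/ and /t/) occurs in an unstressed syllable → [ə] by rule 1.
/t/ (between /e/ and /t/) is in the target of rule 3 but the environment (between a vowel and a following unstressed vowel) is not met → [t].
/t/ — between /t/ and /u/; rule 3 does not apply here → [t].
Rule 1 applies to /u/ (between /t/ and /d/: in an unstressed syllable) → [ə].
/d/ (between /u/ and /v/) is in the target of rule 2 but the environment (word-finally) is not met → [d].
/v/ (between /d/ and /u/) is unaffected → [v].
/u/ meets the environment for rule 1 (in an unstressed syllable) → [ə].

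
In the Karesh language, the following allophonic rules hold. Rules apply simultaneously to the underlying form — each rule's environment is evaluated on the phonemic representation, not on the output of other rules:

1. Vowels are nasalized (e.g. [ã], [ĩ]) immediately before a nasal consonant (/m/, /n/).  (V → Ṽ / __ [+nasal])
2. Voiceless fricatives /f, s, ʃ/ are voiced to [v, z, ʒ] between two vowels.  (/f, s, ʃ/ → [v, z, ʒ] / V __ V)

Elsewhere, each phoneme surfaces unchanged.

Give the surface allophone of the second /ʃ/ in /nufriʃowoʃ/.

/ʃ/ (word-final) is in the target of rule 2 but the environment (between two vowels) is not met → [ʃ].

[ʃ]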